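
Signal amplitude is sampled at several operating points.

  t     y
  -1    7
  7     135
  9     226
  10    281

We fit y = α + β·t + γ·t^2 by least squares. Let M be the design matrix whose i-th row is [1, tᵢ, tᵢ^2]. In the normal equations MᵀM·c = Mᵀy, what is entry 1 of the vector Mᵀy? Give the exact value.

649

Entry 1 ↔ basis 1, so (Mᵀy)_{1} = Σᵢ yᵢ = (1)·(7) + (1)·(135) + (1)·(226) + (1)·(281) = 649.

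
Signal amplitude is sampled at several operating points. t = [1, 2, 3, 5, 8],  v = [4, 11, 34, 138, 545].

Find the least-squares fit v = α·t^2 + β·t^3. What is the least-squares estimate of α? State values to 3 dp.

From the data, Σt^2·t^2 = 4819, Σt^2·t^3 = 36169, Σt^3·t^3 = 278563.
Moment sums: Σt^2·v = 38684, Σt^3·v = 297300.
So AᵀA·[α, β]ᵀ = Aᵀv: [[4819, 36169]; [36169, 278563]]·[α, β]ᵀ = [38684, 297300]ᵀ.
Δ = 4819·278563 − 36169² = 34198536.
α = (38684·278563 − 36169·297300)/34198536 = 2860924/4274817; β = (4819·297300 − 36169·38684)/34198536 = 4190888/4274817.

α = 0.669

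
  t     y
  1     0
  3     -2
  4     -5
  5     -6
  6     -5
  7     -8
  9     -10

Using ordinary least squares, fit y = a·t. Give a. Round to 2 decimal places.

a = -1.07

The normal equations are: 217·a = -232.
(Σt·t = 217, Σt·y = -232.)
a = (-232)/217 = -1.06912.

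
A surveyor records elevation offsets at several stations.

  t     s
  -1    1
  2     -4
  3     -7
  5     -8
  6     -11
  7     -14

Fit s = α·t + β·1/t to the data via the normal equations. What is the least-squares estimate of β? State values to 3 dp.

β = 0.480

XᵀX·[α, β]ᵀ = Xᵀs reads: 124·α + 6·β = -234;  6·α + (31957/22050)·β = -323/30.
(Σt·t = 124, Σt·1/t = 6, Σ1/t·1/t = 31957/22050, Σt·s = -234, Σ1/t·s = -323/30.)
Δ = 124·(31957/22050) − 6² = 1584434/11025.
α = ((-234)·(31957/22050) − 6·(-323/30))/(1584434/11025) = -1513377/792217; β = (124·(-323/30) − 6·(-234))/(1584434/11025) = 379995/792217.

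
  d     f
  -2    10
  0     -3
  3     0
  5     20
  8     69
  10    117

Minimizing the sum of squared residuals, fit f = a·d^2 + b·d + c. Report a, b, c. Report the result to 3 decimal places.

The normal system AᵀA·[a, b, c]ᵀ = Aᵀf is [[14818, 1656, 202]; [1656, 202, 24]; [202, 24, 6]]·[a, b, c]ᵀ = [16656, 1802, 213]ᵀ.
Inverting the 3×3 Gram matrix, [a, b, c]ᵀ = [1131/740, -32011/9805, -22719/7844]ᵀ.

a = 1.528, b = -3.265, c = -2.896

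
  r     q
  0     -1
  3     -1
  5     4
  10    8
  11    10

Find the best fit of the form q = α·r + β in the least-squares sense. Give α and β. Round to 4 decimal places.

α = 1.0484, β = -2.0806

The normal equations are: 255·α + 29·β = 207;  29·α + 5·β = 20.
(Σr·r = 255, Σr = 29, Σ1 = 5, Σr·q = 207, Σq = 20.)
Eliminating β: 5·(row 1) − 29·(row 2) gives 434·α = 5·207 − 29·20 = 455, so α = 65/62.
Then β = (20 − 29·(65/62))/5 = -129/62.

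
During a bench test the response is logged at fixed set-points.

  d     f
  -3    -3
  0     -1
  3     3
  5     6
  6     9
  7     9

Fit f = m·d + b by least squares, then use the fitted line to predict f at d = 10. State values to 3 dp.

f̂ = 12.914

Entries of XᵀX: Σd·d = 128, Σd = 18, Σ1 = 6.
And Σd·f = 165, Σf = 23.
XᵀX·[m, b]ᵀ = Xᵀf becomes [[128, 18]; [18, 6]]·[m, b]ᵀ = [165, 23]ᵀ.
Eliminating b: 6·(row 1) − 18·(row 2) gives 444·m = 6·165 − 18·23 = 576, so m = 48/37.
Then b = (23 − 18·(48/37))/6 = -13/222.
At d = 10: f̂ = (48/37)·(10) + (-13/222)·(1) = 2867/222.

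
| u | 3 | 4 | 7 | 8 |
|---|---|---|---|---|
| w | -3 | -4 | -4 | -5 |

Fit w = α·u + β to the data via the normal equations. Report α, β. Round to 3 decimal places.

α = -0.294, β = -2.382

From the data, Σu·u = 138, Σu = 22, Σ1 = 4.
For Xᵀw: Σu·w = -93, Σw = -16.
So XᵀX·[α, β]ᵀ = Xᵀw: [[138, 22]; [22, 4]]·[α, β]ᵀ = [-93, -16]ᵀ.
Δ = 138·4 − 22² = 68.
α = ((-93)·4 − 22·(-16))/68 = -5/17; β = (138·(-16) − 22·(-93))/68 = -81/34.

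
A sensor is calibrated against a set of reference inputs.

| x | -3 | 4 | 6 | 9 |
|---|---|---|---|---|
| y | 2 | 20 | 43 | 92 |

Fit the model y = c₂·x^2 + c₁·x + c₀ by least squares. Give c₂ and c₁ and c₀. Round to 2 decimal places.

c₂ = 0.98, c₁ = 1.60, c₀ = -2.08

The normal equations are: 8194·c₂ + 982·c₁ + 142·c₀ = 9338;  982·c₂ + 142·c₁ + 16·c₀ = 1160;  142·c₂ + 16·c₁ + 4·c₀ = 157.
(Σx^2·x^2 = 8194, Σx^2·x = 982, Σx^2 = 142, Σx·x = 142, Σx = 16, Σ1 = 4, Σx^2·y = 9338, Σx·y = 1160, Σy = 157.)
Solving the 3×3 system (Gaussian elimination) gives c₂ = 24461/24846, c₁ = 39631/24846, c₀ = -8614/4141.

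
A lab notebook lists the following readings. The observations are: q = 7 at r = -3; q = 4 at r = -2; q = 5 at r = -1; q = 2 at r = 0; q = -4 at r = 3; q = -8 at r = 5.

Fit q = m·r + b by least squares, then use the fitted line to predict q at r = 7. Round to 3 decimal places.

Setting ∂/∂m … = 0 gives: 48·m + 2·b = -86;  2·m + 6·b = 6.
(Σr·r = 48, Σr = 2, Σ1 = 6, Σr·q = -86, Σq = 6.)
Δ = 48·6 − 2² = 284.
m = ((-86)·6 − 2·6)/284 = -132/71; b = (48·6 − 2·(-86))/284 = 115/71.
At r = 7: q̂ = (-132/71)·(7) + (115/71)·(1) = -809/71.

q̂ = -11.394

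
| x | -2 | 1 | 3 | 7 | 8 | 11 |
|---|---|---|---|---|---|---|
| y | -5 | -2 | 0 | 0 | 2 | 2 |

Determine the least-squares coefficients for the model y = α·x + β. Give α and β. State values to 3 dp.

Compute the Gram sums: Σx·x = 248, Σx = 28, Σ1 = 6.
For Mᵀy: Σx·y = 46, Σy = -3.
Δ = 248·6 − 28² = 704.
α = (46·6 − 28·(-3))/704 = 45/88; β = (248·(-3) − 28·46)/704 = -127/44.

α = 0.511, β = -2.886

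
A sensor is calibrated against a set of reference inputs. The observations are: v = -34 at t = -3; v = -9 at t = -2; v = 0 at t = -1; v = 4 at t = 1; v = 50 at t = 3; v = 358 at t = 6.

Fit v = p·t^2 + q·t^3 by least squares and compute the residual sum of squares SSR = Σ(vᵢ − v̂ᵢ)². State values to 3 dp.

Setting ∂/∂p … = 0 gives: 1476·p + 7744·q = 13000;  7744·p + 48180·q = 79672.
(Σt^2·t^2 = 1476, Σt^2·t^3 = 7744, Σt^3·t^3 = 48180, Σt^2·v = 13000, Σt^3·v = 79672.)
Eliminating q: 48180·(row 1) − 7744·(row 2) gives 11144144·p = 48180·13000 − 7744·79672 = 9360032, so p = 53182/63319.
Then q = (79672 − 7744·(53182/63319))/48180 = 1057742/696509.
Residuals: -387290/696509, -146653/696509, 472740/696509, 1143292/696509, 1001398/696509, -182122/696509; SSR = 3931129/696509.

SSR = 5.644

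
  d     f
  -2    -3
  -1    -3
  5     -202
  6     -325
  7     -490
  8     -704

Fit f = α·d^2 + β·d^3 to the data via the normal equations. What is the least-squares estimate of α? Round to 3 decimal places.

α = -3.107

From the data, Σd^2·d^2 = 8435, Σd^2·d^3 = 60443, Σd^3·d^3 = 442139.
Right-hand side: Σd^2·f = -85831, Σd^3·f = -623941.
det = 8435·442139 − 60443² = 76086216.
α = ((-85831)·442139 − 60443·(-623941))/76086216 = -39394441/12681036; β = (8435·(-623941) − 60443·(-85831))/76086216 = -12509867/12681036.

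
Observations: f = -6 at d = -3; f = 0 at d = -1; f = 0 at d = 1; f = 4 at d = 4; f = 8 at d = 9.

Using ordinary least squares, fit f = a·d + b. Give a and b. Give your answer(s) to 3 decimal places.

a = 1.068, b = -0.936

The normal equations are: 108·a + 10·b = 106;  10·a + 5·b = 6.
Δ = 108·5 − 10² = 440.
a = (106·5 − 10·6)/440 = 47/44; b = (108·6 − 10·106)/440 = -103/110.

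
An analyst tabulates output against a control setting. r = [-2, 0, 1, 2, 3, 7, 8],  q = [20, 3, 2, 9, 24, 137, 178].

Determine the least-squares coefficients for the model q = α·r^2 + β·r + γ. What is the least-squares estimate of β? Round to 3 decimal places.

Setting ∂/∂α … = 0 gives: 6611·α + 883·β + 131·γ = 18439;  883·α + 131·β + 19·γ = 2435;  131·α + 19·β + 7·γ = 373.
Inverting the 3×3 Gram matrix, [α, β, γ]ᵀ = [2119/692, -1677/692, 885/346]ᵀ.

β = -2.423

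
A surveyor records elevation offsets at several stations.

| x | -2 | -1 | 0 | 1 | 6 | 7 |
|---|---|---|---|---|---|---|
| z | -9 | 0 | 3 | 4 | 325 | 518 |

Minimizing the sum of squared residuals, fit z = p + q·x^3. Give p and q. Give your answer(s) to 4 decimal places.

AᵀA·[p, q]ᵀ = Aᵀz reads: 6·p + 551·q = 841;  551·p + 164371·q = 247950.
Δ = 6·164371 − 551² = 682625.
p = (841·164371 − 551·247950)/682625 = 1615561/682625; q = (6·247950 − 551·841)/682625 = 1024309/682625.

p = 2.3667, q = 1.5005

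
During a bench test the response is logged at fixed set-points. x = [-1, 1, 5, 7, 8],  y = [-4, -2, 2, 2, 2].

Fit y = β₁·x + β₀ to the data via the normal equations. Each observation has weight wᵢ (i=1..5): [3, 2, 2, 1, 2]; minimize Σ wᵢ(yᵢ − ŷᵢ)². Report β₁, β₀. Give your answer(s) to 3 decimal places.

With design matrix M, MᵀWM = [[232, 32]; [32, 10]] and MᵀWy = [74, -6]ᵀ.
Determinant 232·10 − 32² = 1296.
β₁ = (74·10 − 32·(-6))/1296 = 233/324; β₀ = (232·(-6) − 32·74)/1296 = -235/81.

β₁ = 0.719, β₀ = -2.901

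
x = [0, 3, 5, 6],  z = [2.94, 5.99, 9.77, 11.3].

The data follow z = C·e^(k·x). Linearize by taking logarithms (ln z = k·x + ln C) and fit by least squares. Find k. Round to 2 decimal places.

k = 0.23

Linearized form: ln z = k·x + ln C. From the 4 transformed points,
AᵀA = [[70.0000, 14.0000]; [14.0000, 4]], rhs = [31.3157, 7.5726]ᵀ  (here Σx = 14.0000, Σ(x)² = 70.0000, Σln z = 7.5726, Σx·ln z = 31.3157).
Δ = 70.0000·4 − (14.0000)² = 84.0000; k = (31.3157·4 − 14.0000·7.5726)/84.0000 = 0.22912, ln C = (70.0000·7.5726 − 14.0000·31.3157)/84.0000 = 1.09124.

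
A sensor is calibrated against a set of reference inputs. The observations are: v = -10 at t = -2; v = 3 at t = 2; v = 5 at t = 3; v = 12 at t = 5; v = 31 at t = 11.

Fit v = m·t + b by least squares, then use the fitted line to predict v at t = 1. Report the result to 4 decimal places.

v̂ = -0.6256

From the data, Σt·t = 163, Σt = 19, Σ1 = 5.
For Xᵀv: Σt·v = 442, Σv = 41.
Determinant 163·5 − 19² = 454.
m = (442·5 − 19·41)/454 = 1431/454; b = (163·41 − 19·442)/454 = -1715/454.
At t = 1: v̂ = (1431/454)·(1) + (-1715/454)·(1) = -142/227.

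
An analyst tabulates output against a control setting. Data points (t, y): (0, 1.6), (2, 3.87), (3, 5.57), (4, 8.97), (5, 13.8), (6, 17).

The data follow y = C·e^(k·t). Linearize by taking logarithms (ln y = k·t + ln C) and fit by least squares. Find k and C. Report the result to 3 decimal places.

k = 0.405, C = 1.675

Let Y = ln y. Fitting Y = k·t + ln C by least squares:
Σt = 20.0000, Σ(t)² = 90.0000, Σln y = 11.1924, Σt·ln y = 46.7569.
Equations: 90.0000·k + 20.0000·ln C = 46.7569;  20.0000·k + 6·ln C = 11.1924.
Δ = 90.0000·6 − (20.0000)² = 140.0000; k = (46.7569·6 − 20.0000·11.1924)/140.0000 = 0.40495, ln C = (90.0000·11.1924 − 20.0000·46.7569)/140.0000 = 0.51558, so C = exp(0.51558) = 1.67460.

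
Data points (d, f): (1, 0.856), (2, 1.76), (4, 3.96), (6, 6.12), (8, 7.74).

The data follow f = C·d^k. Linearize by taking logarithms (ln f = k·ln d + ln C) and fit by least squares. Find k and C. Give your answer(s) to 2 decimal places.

k = 1.08, C = 0.85

Taking logs, ln f = k·ln d + ln C, so regress ln f on ln d.
Sums: Σln d = 5.9506, Σ(ln d)² = 9.9367, Σln f = 5.6440, Σln d·ln f = 9.8010.
Normal system: [[9.9367, 5.9506]; [5.9506, 5]]·[k, ln C]ᵀ = [9.8010, 5.6440]ᵀ.
Solving (det = 14.2736): k = 1.08027, ln C = -0.15685, so C = exp(-0.15685) = 0.85483.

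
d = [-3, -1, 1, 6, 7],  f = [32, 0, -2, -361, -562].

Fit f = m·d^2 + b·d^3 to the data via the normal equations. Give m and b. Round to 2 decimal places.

Entries of MᵀM: Σd^2·d^2 = 3780, Σd^2·d^3 = 24340, Σd^3·d^3 = 165036.
Moment sums: Σd^2·f = -40248, Σd^3·f = -271608.
MᵀM·[m, b]ᵀ = Mᵀf becomes [[3780, 24340]; [24340, 165036]]·[m, b]ᵀ = [-40248, -271608]ᵀ.
Eliminating b: 165036·(row 1) − 24340·(row 2) gives 31400480·m = 165036·(-40248) − 24340·(-271608) = -31430208, so m = -982194/981265.
Then b = ((-271608) − 24340·(-982194/981265))/165036 = -294012/196253.

m = -1.00, b = -1.50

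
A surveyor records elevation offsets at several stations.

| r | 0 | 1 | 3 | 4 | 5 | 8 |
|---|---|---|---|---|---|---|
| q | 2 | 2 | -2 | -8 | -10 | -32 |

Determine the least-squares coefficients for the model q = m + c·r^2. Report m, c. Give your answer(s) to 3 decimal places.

With design matrix M, MᵀM = [[6, 115]; [115, 5059]] and Mᵀq = [-48, -2442]ᵀ.
Δ = 6·5059 − 115² = 17129.
m = ((-48)·5059 − 115·(-2442))/17129 = 37998/17129; c = (6·(-2442) − 115·(-48))/17129 = -9132/17129.

m = 2.218, c = -0.533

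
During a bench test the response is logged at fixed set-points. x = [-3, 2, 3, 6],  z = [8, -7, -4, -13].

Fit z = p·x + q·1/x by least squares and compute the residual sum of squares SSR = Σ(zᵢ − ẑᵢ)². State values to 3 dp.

SSR = 12.376

The normal equations are: 58·p + 4·q = -128;  4·p + (1/2)·q = -29/3.
Eliminating q: (1/2)·(row 1) − 4·(row 2) gives 13·p = (1/2)·(-128) − 4·(-29/3) = -76/3, so p = -76/39.
Then q = ((-29/3) − 4·(-76/39))/(1/2) = -146/39.
Residuals: 106/117, -16/13, 362/117, -80/117; SSR = 1448/117.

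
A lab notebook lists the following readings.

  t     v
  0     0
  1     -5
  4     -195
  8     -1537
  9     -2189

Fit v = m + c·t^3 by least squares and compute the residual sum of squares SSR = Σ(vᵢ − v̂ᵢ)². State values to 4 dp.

SSR = 5.1879

MᵀM·[m, c]ᵀ = Mᵀv reads: 5·m + 1306·c = -3926;  1306·m + 797682·c = -2395210.
Determinant 5·797682 − 1306² = 2282774.
m = ((-3926)·797682 − 1306·(-2395210))/2282774 = -1777636/1141387; c = (5·(-2395210) − 1306·(-3926))/2282774 = -3424347/1141387.
Residuals: 1777636/1141387, -504952/1141387, -1634621/1141387, 38499/60073, -369544/1141387; SSR = 5921374/1141387.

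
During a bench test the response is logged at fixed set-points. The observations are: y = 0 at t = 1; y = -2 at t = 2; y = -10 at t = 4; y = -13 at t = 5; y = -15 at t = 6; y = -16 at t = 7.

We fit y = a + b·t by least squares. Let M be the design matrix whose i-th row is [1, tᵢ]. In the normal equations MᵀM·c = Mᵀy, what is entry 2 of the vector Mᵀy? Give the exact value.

-311

Entry 2 ↔ basis t, so (Mᵀy)_{2} = Σᵢ (t)·yᵢ = (1)·(0) + (2)·(-2) + (4)·(-10) + (5)·(-13) + (6)·(-15) + (7)·(-16) = -311.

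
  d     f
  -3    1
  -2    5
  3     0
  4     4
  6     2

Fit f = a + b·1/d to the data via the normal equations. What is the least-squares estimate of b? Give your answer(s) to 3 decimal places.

XᵀX·[a, b]ᵀ = Xᵀf reads: 5·a + (-1/12)·b = 12;  (-1/12)·a + (9/16)·b = -3/2.
Δ = 5·(9/16) − (-1/12)² = 101/36.
a = (12·(9/16) − (-1/12)·(-3/2))/(101/36) = 477/202; b = (5·(-3/2) − (-1/12)·12)/(101/36) = -234/101.

b = -2.317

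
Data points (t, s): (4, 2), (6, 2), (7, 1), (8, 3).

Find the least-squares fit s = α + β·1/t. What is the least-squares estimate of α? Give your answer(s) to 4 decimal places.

α = 2.3333

Compute the Gram sums: Σ1 = 4, Σ1/t = 115/168, Σ1/t·1/t = 3565/28224.
Right-hand side: Σs = 8, Σ1/t·s = 227/168.
So AᵀA·[α, β]ᵀ = Aᵀs: [[4, 115/168]; [115/168, 3565/28224]]·[α, β]ᵀ = [8, 227/168]ᵀ.
Eliminating β: (3565/28224)·(row 1) − (115/168)·(row 2) gives (115/3136)·α = (3565/28224)·8 − (115/168)·(227/168) = 115/1344, so α = 7/3.
Then β = ((227/168) − (115/168)·(7/3))/(3565/28224) = -224/115.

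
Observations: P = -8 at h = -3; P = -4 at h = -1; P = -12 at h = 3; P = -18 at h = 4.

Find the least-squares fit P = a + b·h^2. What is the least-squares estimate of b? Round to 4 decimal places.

Entries of MᵀM: Σ1 = 4, Σh^2 = 35, Σh^2·h^2 = 419.
Moment sums: ΣP = -42, Σh^2·P = -472.
Eliminating b: 419·(row 1) − 35·(row 2) gives 451·a = 419·(-42) − 35·(-472) = -1078, so a = -98/41.
Then b = ((-472) − 35·(-98/41))/419 = -38/41.

b = -0.9268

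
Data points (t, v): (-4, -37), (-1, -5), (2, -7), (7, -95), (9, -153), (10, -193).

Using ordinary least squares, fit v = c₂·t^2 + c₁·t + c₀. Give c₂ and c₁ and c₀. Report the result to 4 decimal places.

c₂ = -1.9903, c₁ = 0.8647, c₀ = -1.7200

Entries of XᵀX: Σt^2·t^2 = 19235, Σt^2·t = 2015, Σt^2 = 251, Σt·t = 251, Σt = 23, Σ1 = 6.
Right-hand side: Σt^2·v = -36973, Σt·v = -3833, Σv = -490.
So XᵀX·[c₂, c₁, c₀]ᵀ = Xᵀv: [[19235, 2015, 251]; [2015, 251, 23]; [251, 23, 6]]·[c₂, c₁, c₀]ᵀ = [-36973, -3833, -490]ᵀ.
Row-reducing yields c₂ = -468515/235398, c₁ = 203543/235398, c₀ = -67479/39233.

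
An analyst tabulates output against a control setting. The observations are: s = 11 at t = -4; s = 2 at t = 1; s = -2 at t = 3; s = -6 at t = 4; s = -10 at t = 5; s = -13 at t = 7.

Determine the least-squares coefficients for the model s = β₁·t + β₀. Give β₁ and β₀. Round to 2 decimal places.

β₁ = -2.25, β₀ = 3.00

Normal-equation sums: Σt·t = 116, Σt = 16, Σ1 = 6.
Moment sums: Σt·s = -213, Σs = -18.
Normal equations: [[116, 16]; [16, 6]]·[β₁, β₀]ᵀ = [-213, -18]ᵀ.
Δ = 116·6 − 16² = 440.
β₁ = ((-213)·6 − 16·(-18))/440 = -9/4; β₀ = (116·(-18) − 16·(-213))/440 = 3.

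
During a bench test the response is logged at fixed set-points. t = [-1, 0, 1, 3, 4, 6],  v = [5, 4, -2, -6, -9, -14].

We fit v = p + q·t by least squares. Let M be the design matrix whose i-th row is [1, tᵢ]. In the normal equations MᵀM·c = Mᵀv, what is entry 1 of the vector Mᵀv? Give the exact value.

-22

Entry 1 ↔ basis 1, so (Mᵀv)_{1} = Σᵢ vᵢ = (1)·(5) + (1)·(4) + (1)·(-2) + (1)·(-6) + (1)·(-9) + (1)·(-14) = -22.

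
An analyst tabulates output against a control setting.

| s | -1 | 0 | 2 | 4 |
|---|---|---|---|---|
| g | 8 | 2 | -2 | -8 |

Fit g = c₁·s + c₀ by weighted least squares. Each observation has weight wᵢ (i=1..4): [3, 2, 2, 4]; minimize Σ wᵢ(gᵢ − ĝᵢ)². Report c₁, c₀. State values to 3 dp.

c₁ = -3.030, c₀ = 3.955

Entries of AᵀWA: Σwᵢ·s·s = 75, Σwᵢ·s = 17, Σwᵢ·1 = 11.
For AᵀWg: Σwᵢ·s·g = -160, Σwᵢ·g = -8.
det = 75·11 − 17² = 536.
c₁ = ((-160)·11 − 17·(-8))/536 = -203/67; c₀ = (75·(-8) − 17·(-160))/536 = 265/67.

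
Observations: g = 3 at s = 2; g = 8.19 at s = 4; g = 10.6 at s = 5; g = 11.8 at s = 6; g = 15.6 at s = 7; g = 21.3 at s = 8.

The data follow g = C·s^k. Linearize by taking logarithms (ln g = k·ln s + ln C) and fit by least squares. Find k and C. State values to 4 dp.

Linearized form: ln g = k·ln s + ln C. From the 6 transformed points,
AᵀA = [[16.3136, 9.5060]; [9.5060, 6]], rhs = [23.6050, 13.8365]ᵀ  (here Σln s = 9.5060, Σ(ln s)² = 16.3136, Σln g = 13.8365, Σln s·ln g = 23.6050).
Solving (det = 7.5177): k = 1.34358, ln C = 0.17740, so C = exp(0.17740) = 1.19410.

k = 1.3436, C = 1.1941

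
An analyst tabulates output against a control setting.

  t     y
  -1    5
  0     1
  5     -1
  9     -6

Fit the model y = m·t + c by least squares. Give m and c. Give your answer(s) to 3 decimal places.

m = -0.938, c = 2.799

The normal system MᵀM·[m, c]ᵀ = Mᵀy is [[107, 13]; [13, 4]]·[m, c]ᵀ = [-64, -1]ᵀ.
Δ = 107·4 − 13² = 259.
m = ((-64)·4 − 13·(-1))/259 = -243/259; c = (107·(-1) − 13·(-64))/259 = 725/259.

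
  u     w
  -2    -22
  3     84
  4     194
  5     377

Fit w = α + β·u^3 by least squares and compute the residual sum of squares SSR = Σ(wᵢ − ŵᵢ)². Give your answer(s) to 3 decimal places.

From the data, Σ1 = 4, Σu^3 = 208, Σu^3·u^3 = 20514.
Moment sums: Σw = 633, Σu^3·w = 61985.
So MᵀM·[α, β]ᵀ = Mᵀw: [[4, 208]; [208, 20514]]·[α, β]ᵀ = [633, 61985]ᵀ.
Determinant 4·20514 − 208² = 38792.
α = (633·20514 − 208·61985)/38792 = 3557/1492; β = (4·61985 − 208·633)/38792 = 29069/9698.
Residuals: -7849/19396, 13297/19396, -4249/19396, -1199/19396; SSR = 13297/19396.

SSR = 0.686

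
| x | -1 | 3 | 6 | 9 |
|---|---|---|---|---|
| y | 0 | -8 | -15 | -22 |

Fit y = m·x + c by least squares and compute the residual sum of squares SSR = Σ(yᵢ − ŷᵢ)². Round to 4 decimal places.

Normal-equation sums: Σx·x = 127, Σx = 17, Σ1 = 4.
For Mᵀy: Σx·y = -312, Σy = -45.
det = 127·4 − 17² = 219.
m = ((-312)·4 − 17·(-45))/219 = -161/73; c = (127·(-45) − 17·(-312))/219 = -137/73.
Residuals: -24/73, 36/73, 8/73, -20/73; SSR = 32/73.

SSR = 0.4384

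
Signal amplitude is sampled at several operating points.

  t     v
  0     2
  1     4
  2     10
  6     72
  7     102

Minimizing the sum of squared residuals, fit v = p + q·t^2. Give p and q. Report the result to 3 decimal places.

p = 1.777, q = 2.012

MᵀM·[p, q]ᵀ = Mᵀv reads: 5·p + 90·q = 190;  90·p + 3714·q = 7634.
(Σ1 = 5, Σt^2 = 90, Σt^2·t^2 = 3714, Σv = 190, Σt^2·v = 7634.)
Eliminating q: 3714·(row 1) − 90·(row 2) gives 10470·p = 3714·190 − 90·7634 = 18600, so p = 620/349.
Then q = (7634 − 90·(620/349))/3714 = 2107/1047.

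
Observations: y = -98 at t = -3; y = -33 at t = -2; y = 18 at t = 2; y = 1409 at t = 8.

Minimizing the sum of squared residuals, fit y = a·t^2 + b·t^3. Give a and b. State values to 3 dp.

From the data, Σt^2·t^2 = 4209, Σt^2·t^3 = 32525, Σt^3·t^3 = 263001.
And Σt^2·y = 89234, Σt^3·y = 724462.
So MᵀM·[a, b]ᵀ = Mᵀy: [[4209, 32525]; [32525, 263001]]·[a, b]ᵀ = [89234, 724462]ᵀ.
Determinant 4209·263001 − 32525² = 49095584.
a = (89234·263001 − 32525·724462)/49095584 = -23623829/12273896; b = (4209·724462 − 32525·89234)/49095584 = 36731177/12273896.

a = -1.925, b = 2.993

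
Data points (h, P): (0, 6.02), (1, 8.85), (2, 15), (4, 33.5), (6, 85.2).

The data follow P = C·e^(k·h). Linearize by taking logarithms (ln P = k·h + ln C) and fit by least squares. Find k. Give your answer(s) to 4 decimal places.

k = 0.4417

With ln Pᵢ as the transformed response and hᵢ as the regressor:
Σh = 13.0000, Σ(h)² = 57.0000, Σln P = 14.6401, Σh·ln P = 48.3127.
Equations: 57.0000·k + 13.0000·ln C = 48.3127;  13.0000·k + 5·ln C = 14.6401.
Solving (det = 116.0000): k = 0.44174, ln C = 1.77949.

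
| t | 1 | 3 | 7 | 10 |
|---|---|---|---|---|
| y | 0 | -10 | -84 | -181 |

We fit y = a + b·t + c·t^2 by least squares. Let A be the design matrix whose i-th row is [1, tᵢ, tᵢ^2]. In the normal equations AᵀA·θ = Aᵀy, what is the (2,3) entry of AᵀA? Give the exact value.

Row 2 ↔ basis t, column 3 ↔ basis t^2, so (AᵀA)_{2,3} = Σᵢ (t)·(t^2) = (1)·(1) + (3)·(9) + (7)·(49) + (10)·(100) = 1371.

1371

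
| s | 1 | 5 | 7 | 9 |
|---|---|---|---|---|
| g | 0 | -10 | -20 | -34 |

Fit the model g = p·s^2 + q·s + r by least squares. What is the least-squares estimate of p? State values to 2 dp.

AᵀA·[p, q, r]ᵀ = Aᵀg reads: 9588·p + 1198·q + 156·r = -3984;  1198·p + 156·q + 22·r = -496;  156·p + 22·q + 4·r = -64.
Inverting the 3×3 Gram matrix, [p, q, r]ᵀ = [-39/88, 21/110, 103/440]ᵀ.

p = -0.44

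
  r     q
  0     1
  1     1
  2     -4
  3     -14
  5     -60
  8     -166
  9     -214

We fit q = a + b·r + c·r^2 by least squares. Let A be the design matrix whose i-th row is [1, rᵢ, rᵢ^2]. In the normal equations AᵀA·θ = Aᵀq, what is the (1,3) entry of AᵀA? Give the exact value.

Row 1 ↔ basis 1, column 3 ↔ basis r^2, so (AᵀA)_{1,3} = Σᵢ r^2 = (1)·(0) + (1)·(1) + (1)·(4) + (1)·(9) + (1)·(25) + (1)·(64) + (1)·(81) = 184.

184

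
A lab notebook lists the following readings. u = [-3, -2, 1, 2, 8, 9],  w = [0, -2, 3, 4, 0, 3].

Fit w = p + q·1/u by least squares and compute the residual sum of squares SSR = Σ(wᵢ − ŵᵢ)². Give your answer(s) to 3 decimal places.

SSR = 9.829

XᵀX·[p, q]ᵀ = Xᵀw reads: 6·p + (65/72)·q = 8;  (65/72)·p + (8497/5184)·q = 19/3.
(Σ1 = 6, Σ1/u = 65/72, Σ1/u·1/u = 8497/5184, Σw = 8, Σ1/u·w = 19/3.)
Eliminating q: (8497/5184)·(row 1) − (65/72)·(row 2) gives (46757/5184)·p = (8497/5184)·8 − (65/72)·(19/3) = 599/81, so p = 38336/46757.
Then q = ((19/3) − (65/72)·(38336/46757))/(8497/5184) = 159552/46757.
Residuals: 14848/46757, -52074/46757, -57617/46757, 68916/46757, -58280/46757, 84207/46757; SSR = 459582/46757.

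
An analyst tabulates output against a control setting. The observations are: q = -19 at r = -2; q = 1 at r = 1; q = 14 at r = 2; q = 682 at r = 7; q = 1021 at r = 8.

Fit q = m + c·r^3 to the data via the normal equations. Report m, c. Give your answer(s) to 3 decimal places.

Entries of XᵀX: Σ1 = 5, Σr^3 = 856, Σr^3·r^3 = 379922.
For Xᵀq: Σq = 1699, Σr^3·q = 756943.
Normal equations: [[5, 856]; [856, 379922]]·[m, c]ᵀ = [1699, 756943]ᵀ.
Determinant 5·379922 − 856² = 1166874.
m = (1699·379922 − 856·756943)/1166874 = -1227865/583437; c = (5·756943 − 856·1699)/1166874 = 2330371/1166874.

m = -2.105, c = 1.997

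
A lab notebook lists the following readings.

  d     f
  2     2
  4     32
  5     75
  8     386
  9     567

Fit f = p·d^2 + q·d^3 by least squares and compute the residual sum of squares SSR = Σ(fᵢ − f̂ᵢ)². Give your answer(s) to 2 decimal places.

SSR = 5.89

The normal equations are: 11554·p + 95998·q = 73026;  95998·p + 813370·q = 622414.
(Σd^2·d^2 = 11554, Σd^2·d^3 = 95998, Σd^3·d^3 = 813370, Σd^2·f = 73026, Σd^3·f = 622414.)
det = 11554·813370 − 95998² = 182060976.
p = (73026·813370 − 95998·622414)/182060976 = -22083847/11378811; q = (11554·622414 − 95998·73026)/182060976 = 11313838/11378811.
Residuals: 20582306/11378811, -2207376/3792937, -8722750/11378811, 12902198/11378811, -2403486/3792937; SSR = 66969008/11378811.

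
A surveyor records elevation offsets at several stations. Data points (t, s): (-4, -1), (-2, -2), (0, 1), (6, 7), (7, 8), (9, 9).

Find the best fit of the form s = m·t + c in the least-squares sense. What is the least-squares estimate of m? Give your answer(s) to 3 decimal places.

Entries of AᵀA: Σt·t = 186, Σt = 16, Σ1 = 6.
And Σt·s = 187, Σs = 22.
So AᵀA·[m, c]ᵀ = Aᵀs: [[186, 16]; [16, 6]]·[m, c]ᵀ = [187, 22]ᵀ.
Eliminating c: 6·(row 1) − 16·(row 2) gives 860·m = 6·187 − 16·22 = 770, so m = 77/86.
Then c = (22 − 16·(77/86))/6 = 55/43.

m = 0.895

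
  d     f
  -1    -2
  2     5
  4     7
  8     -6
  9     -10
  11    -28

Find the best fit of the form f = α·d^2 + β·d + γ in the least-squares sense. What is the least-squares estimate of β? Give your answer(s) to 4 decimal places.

Sums needed: Σd^2·d^2 = 25571, Σd^2·d = 2643, Σd^2 = 287, Σd·d = 287, Σd = 33, Σ1 = 6.
And Σd^2·f = -4452, Σd·f = -406, Σf = -34.
Row-reducing yields α = -194947/348776, β = 1243025/348776, γ = 255965/174388.

β = 3.5640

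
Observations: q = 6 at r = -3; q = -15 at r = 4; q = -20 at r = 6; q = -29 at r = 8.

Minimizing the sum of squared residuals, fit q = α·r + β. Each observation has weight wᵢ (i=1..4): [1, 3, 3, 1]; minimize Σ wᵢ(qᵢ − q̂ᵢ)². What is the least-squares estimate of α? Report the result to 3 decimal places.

α = -3.031

The normal system AᵀWA·[α, β]ᵀ = AᵀWq is [[229, 35]; [35, 8]]·[α, β]ᵀ = [-790, -128]ᵀ.
det = 229·8 − 35² = 607.
α = ((-790)·8 − 35·(-128))/607 = -1840/607; β = (229·(-128) − 35·(-790))/607 = -1662/607.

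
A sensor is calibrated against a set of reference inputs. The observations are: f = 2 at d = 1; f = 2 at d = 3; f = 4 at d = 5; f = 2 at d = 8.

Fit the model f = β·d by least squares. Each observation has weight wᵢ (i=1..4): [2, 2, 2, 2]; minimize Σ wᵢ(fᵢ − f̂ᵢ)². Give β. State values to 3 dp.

Normal-equation sums: Σwᵢ·d·d = 198.
For MᵀWf: Σwᵢ·d·f = 88.
MᵀWM·[β]ᵀ = MᵀWf becomes [[198]]·[β]ᵀ = [88]ᵀ.
β = 88/198 = 0.444444.

β = 0.444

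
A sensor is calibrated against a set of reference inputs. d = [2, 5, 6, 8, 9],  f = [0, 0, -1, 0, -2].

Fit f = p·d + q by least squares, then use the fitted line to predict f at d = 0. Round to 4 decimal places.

Forming MᵀM = [[210, 30]; [30, 5]] and Mᵀf = [-24, -3]ᵀ gives MᵀM·[p, q]ᵀ = Mᵀf.
Eliminating q: 5·(row 1) − 30·(row 2) gives 150·p = 5·(-24) − 30·(-3) = -30, so p = -1/5.
Then q = ((-3) − 30·(-1/5))/5 = 3/5.
At d = 0: f̂ = (-1/5)·(0) + (3/5)·(1) = 3/5.

f̂ = 0.6000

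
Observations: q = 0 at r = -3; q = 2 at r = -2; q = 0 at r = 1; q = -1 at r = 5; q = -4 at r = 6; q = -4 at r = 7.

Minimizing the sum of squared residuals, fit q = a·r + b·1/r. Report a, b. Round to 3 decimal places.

Setting ∂/∂a … = 0 gives: 124·a + 6·b = -61;  6·a + (31957/22050)·b = -256/105.
Δ = 124·(31957/22050) − 6² = 1584434/11025.
a = ((-61)·(31957/22050) − 6·(-256/105))/(1584434/11025) = -1626817/3168868; b = (124·(-256/105) − 6·(-61))/(1584434/11025) = 351015/792217.

a = -0.513, b = 0.443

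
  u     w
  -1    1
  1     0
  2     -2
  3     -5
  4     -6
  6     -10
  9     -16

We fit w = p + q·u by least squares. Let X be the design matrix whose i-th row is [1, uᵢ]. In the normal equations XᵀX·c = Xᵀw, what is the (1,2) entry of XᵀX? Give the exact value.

24

Row 1 ↔ basis 1, column 2 ↔ basis u, so (XᵀX)_{1,2} = Σᵢ u = (1)·(-1) + (1)·(1) + (1)·(2) + (1)·(3) + (1)·(4) + (1)·(6) + (1)·(9) = 24.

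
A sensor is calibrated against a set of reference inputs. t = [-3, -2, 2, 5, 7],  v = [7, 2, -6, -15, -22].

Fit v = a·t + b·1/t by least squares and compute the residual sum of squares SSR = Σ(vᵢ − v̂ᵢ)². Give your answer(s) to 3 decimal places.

SSR = 8.929

Entries of AᵀA: Σt·t = 91, Σt·1/t = 5, Σ1/t·1/t = 14807/22050.
Right-hand side: Σt·v = -266, Σ1/t·v = -262/21.
Normal equations: [[91, 5]; [5, 14807/22050]]·[a, b]ᵀ = [-266, -262/21]ᵀ.
det = 91·(14807/22050) − 5² = 113741/3150.
a = ((-266)·(14807/22050) − 5·(-262/21))/(113741/3150) = -366166/113741; b = (91·(-262/21) − 5·(-266))/(113741/3150) = 613200/113741.
Residuals: -97911/113741, -198250/113741, -256714/113741, 2075/113741, -26740/113741; SSR = 1015562/113741.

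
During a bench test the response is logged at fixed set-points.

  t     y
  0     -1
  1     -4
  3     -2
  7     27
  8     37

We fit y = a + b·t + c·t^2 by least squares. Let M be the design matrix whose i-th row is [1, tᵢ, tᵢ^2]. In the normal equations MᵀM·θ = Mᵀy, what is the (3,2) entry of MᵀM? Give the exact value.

Row 3 ↔ basis t^2, column 2 ↔ basis t, so (MᵀM)_{3,2} = Σᵢ (t^2)·(t) = (0)·(0) + (1)·(1) + (9)·(3) + (49)·(7) + (64)·(8) = 883.

883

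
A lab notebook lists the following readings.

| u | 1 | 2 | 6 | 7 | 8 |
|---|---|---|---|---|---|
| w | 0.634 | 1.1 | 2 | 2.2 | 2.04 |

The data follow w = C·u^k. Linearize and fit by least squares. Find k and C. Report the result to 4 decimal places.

Let Y = ln w. Fitting Y = k·ln u + ln C by least squares:
Over the data: Σln u = 6.5103, Σ(ln u)² = 11.8015, Σln w = 1.8342, Σln u·ln w = 4.3248.
Normal system: [[11.8015, 6.5103]; [6.5103, 5]]·[k, ln C]ᵀ = [4.3248, 1.8342]ᵀ.
Slope k = (n·Σln u·ln w − Σln u·Σln w)/(n·Σ(ln u)² − (Σln u)²) = (5·4.3248 − 6.5103·1.8342)/16.6240 = 0.58249; ln C = (Σln w − k·Σln u)/n = -0.39160, so C = exp(-0.39160) = 0.67598.

k = 0.5825, C = 0.6760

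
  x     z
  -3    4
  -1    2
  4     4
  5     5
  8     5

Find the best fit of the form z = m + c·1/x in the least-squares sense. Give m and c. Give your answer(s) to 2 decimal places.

m = 4.32, c = 2.09

Forming AᵀA = [[5, -91/120]; [-91/120, 17701/14400]] and Aᵀz = [20, -17/24]ᵀ gives AᵀA·[m, c]ᵀ = Aᵀz.
det = 5·(17701/14400) − (-91/120)² = 2507/450.
m = (20·(17701/14400) − (-91/120)·(-17/24))/(2507/450) = 346285/80224; c = (5·(-17/24) − (-91/120)·20)/(2507/450) = 20925/10028.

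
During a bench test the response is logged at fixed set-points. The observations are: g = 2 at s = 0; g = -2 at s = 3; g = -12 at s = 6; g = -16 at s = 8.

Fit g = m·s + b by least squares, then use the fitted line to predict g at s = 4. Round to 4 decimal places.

Setting ∂/∂m … = 0 gives: 109·m + 17·b = -206;  17·m + 4·b = -28.
(Σs·s = 109, Σs = 17, Σ1 = 4, Σs·g = -206, Σg = -28.)
Eliminating b: 4·(row 1) − 17·(row 2) gives 147·m = 4·(-206) − 17·(-28) = -348, so m = -116/49.
Then b = ((-28) − 17·(-116/49))/4 = 150/49.
At s = 4: ĝ = (-116/49)·(4) + (150/49)·(1) = -314/49.

ĝ = -6.4082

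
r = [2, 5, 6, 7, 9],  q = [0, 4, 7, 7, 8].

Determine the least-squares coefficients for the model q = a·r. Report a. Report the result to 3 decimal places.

a = 0.938

The normal equations are: 195·a = 183.
(Σr·r = 195, Σr·q = 183.)
Hence a = 183 / 195 ≈ 0.938462.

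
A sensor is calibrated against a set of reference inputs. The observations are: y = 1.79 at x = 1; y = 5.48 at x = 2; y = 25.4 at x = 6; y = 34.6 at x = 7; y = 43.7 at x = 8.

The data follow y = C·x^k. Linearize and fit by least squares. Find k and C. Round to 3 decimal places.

k = 1.506, C = 1.834

Let Y = ln y. Fitting Y = k·ln x + ln C by least squares:
Σln x = 6.5103, Σ(ln x)² = 11.8015, Σln y = 12.8393, Σln x·ln y = 21.7258.
Equations: 11.8015·k + 6.5103·ln C = 21.7258;  6.5103·k + 5·ln C = 12.8393.
Δ = 11.8015·5 − (6.5103)² = 16.6240; k = (21.7258·5 − 6.5103·12.8393)/16.6240 = 1.50638, ln C = (11.8015·12.8393 − 6.5103·21.7258)/16.6240 = 0.60647, so C = exp(0.60647) = 1.83395.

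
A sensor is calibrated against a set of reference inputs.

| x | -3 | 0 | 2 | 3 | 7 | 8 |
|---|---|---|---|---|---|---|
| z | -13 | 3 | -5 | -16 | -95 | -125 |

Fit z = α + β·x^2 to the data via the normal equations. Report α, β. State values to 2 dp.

α = 3.25, β = -2.00

Sums needed: Σ1 = 6, Σx^2 = 135, Σx^2·x^2 = 6675.
Moment sums: Σz = -251, Σx^2·z = -12936.
Normal equations: [[6, 135]; [135, 6675]]·[α, β]ᵀ = [-251, -12936]ᵀ.
det = 6·6675 − 135² = 21825.
α = ((-251)·6675 − 135·(-12936))/21825 = 4729/1455; β = (6·(-12936) − 135·(-251))/21825 = -4859/2425.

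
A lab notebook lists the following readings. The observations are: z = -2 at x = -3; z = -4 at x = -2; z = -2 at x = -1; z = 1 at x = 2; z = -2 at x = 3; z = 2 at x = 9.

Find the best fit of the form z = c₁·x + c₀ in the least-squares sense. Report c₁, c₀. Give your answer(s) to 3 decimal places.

Compute the Gram sums: Σx·x = 108, Σx = 8, Σ1 = 6.
Right-hand side: Σx·z = 30, Σz = -7.
det = 108·6 − 8² = 584.
c₁ = (30·6 − 8·(-7))/584 = 59/146; c₀ = (108·(-7) − 8·30)/584 = -249/146.

c₁ = 0.404, c₀ = -1.705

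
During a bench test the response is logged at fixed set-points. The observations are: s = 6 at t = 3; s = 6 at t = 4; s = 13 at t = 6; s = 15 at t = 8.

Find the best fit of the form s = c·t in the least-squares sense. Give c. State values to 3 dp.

c = 1.920

Entries of AᵀA: Σt·t = 125.
For Aᵀs: Σt·s = 240.
So AᵀA·[c]ᵀ = Aᵀs: [[125]]·[c]ᵀ = [240]ᵀ.
Hence c = 240 / 125 ≈ 1.92.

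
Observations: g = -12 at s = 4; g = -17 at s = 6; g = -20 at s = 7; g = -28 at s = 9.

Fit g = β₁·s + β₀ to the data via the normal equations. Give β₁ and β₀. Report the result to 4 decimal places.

Entries of AᵀA: Σs·s = 182, Σs = 26, Σ1 = 4.
And Σs·g = -542, Σg = -77.
Determinant 182·4 − 26² = 52.
β₁ = ((-542)·4 − 26·(-77))/52 = -83/26; β₀ = (182·(-77) − 26·(-542))/52 = 3/2.

β₁ = -3.1923, β₀ = 1.5000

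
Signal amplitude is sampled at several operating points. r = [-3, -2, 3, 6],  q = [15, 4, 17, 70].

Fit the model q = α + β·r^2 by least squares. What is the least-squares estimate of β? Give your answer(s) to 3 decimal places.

β = 2.033

Normal-equation sums: Σ1 = 4, Σr^2 = 58, Σr^2·r^2 = 1474.
Moment sums: Σq = 106, Σr^2·q = 2824.
Eliminating β: 1474·(row 1) − 58·(row 2) gives 2532·α = 1474·106 − 58·2824 = -7548, so α = -629/211.
Then β = (2824 − 58·(-629/211))/1474 = 429/211.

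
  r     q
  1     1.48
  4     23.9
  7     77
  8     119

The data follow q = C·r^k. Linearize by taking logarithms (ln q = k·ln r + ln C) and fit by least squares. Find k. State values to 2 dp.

Linearized form: ln q = k·ln r + ln C. From the 4 transformed points,
Σln r = 5.4116, Σ(ln r)² = 10.0325, Σln q = 12.6888, Σln r·ln q = 22.7905.
Normal system: [[10.0325, 5.4116]; [5.4116, 4]]·[k, ln C]ᵀ = [22.7905, 12.6888]ᵀ.
Solving (det = 10.8439): k = 2.07438, ln C = 0.36576.

k = 2.07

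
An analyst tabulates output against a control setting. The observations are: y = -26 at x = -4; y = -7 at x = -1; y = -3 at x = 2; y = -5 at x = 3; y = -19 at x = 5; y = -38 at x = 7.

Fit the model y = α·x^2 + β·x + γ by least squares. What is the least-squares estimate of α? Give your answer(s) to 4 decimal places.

α = -0.9854

From the data, Σx^2·x^2 = 3380, Σx^2·x = 438, Σx^2 = 104, Σx·x = 104, Σx = 12, Σ1 = 6.
Right-hand side: Σx^2·y = -2817, Σx·y = -271, Σy = -98.
Normal equations: [[3380, 438, 104]; [438, 104, 12]; [104, 12, 6]]·[α, β, γ]ᵀ = [-2817, -271, -98]ᵀ.
Solving the 3×3 system (Gaussian elimination) gives α = -21665/21986, β = 41675/21986, γ = -33464/10993.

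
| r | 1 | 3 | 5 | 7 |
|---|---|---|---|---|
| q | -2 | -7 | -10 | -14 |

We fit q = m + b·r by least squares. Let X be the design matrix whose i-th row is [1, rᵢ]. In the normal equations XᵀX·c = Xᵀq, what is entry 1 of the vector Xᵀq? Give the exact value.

-33

Entry 1 ↔ basis 1, so (Xᵀq)_{1} = Σᵢ qᵢ = (1)·(-2) + (1)·(-7) + (1)·(-10) + (1)·(-14) = -33.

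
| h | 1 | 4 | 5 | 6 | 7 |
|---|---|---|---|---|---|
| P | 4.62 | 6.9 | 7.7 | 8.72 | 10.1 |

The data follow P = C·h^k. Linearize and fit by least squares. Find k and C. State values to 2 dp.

Taking logs, ln P = k·ln h + ln C, so regress ln P on ln h.
Σln h = 6.7334, Σ(ln h)² = 11.5091, Σln P = 9.9813, Σln h·ln P = 14.3431.
Equations: 11.5091·k + 6.7334·ln C = 14.3431;  6.7334·k + 5·ln C = 9.9813.
Solving (det = 12.2067): k = 0.36927, ln C = 1.49896, so C = exp(1.49896) = 4.47705.

k = 0.37, C = 4.48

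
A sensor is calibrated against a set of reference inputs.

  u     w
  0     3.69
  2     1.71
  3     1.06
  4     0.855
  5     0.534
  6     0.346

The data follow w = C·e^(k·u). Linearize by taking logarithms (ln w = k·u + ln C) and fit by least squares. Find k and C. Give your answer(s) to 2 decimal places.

k = -0.39, C = 3.69

Taking logs, ln w = k·u + ln C, so regress ln w on u.
Σu = 20.0000, Σ(u)² = 90.0000, Σln w = 0.0551, Σu·ln w = -8.8835.
Equations: 90.0000·k + 20.0000·ln C = -8.8835;  20.0000·k + 6·ln C = 0.0551.
Slope k = (n·Σu·ln w − Σu·Σln w)/(n·Σ(u)² − (Σu)²) = (6·-8.8835 − 20.0000·0.0551)/140.0000 = -0.38859; ln C = (Σln w − k·Σu)/n = 1.30447, so C = exp(1.30447) = 3.68573.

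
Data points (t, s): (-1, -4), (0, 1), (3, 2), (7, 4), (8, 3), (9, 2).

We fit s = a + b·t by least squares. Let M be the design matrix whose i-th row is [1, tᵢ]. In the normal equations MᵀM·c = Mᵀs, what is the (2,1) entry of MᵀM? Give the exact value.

Row 2 ↔ basis t, column 1 ↔ basis 1, so (MᵀM)_{2,1} = Σᵢ t = (-1)·(1) + (0)·(1) + (3)·(1) + (7)·(1) + (8)·(1) + (9)·(1) = 26.

26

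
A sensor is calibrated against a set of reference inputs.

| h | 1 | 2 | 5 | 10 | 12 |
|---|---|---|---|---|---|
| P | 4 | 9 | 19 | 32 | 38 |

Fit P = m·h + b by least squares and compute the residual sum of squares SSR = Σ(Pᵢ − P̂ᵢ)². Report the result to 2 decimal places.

From the data, Σh·h = 274, Σh = 30, Σ1 = 5.
Right-hand side: Σh·P = 893, ΣP = 102.
Eliminating b: 5·(row 1) − 30·(row 2) gives 470·m = 5·893 − 30·102 = 1405, so m = 281/94.
Then b = (102 − 30·(281/94))/5 = 579/235.
Residuals: -683/470, 131/235, 747/470, -84/235, -79/235; SSR = 2439/470.

SSR = 5.19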